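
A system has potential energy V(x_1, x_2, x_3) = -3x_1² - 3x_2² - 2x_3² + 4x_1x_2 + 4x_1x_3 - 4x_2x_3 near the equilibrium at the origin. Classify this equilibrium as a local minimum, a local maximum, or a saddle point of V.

The Hessian at the origin is H = [[-6, 4, 4], [4, -6, -4], [4, -4, -4]].
Symmetric row and column elimination reduces H to a congruent diagonal form with pivots -6, -10/3, -4/5.
That gives 3 negative pivots.
H is negative definite, so the origin is a strict local maximum.

local maximum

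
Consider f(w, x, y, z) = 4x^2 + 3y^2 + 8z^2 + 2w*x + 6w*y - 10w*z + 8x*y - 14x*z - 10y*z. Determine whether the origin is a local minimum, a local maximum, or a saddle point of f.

The Hessian at the origin is H = [[0, 2, 6, -10], [2, 8, 8, -14], [6, 8, 6, -10], [-10, -14, -10, 16]].
H is indefinite, so the origin is a saddle point.

saddle point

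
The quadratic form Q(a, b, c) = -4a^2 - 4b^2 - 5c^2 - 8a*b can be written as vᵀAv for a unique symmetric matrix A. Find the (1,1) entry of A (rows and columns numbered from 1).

The coefficient of a^2 in Q is -4, and that is exactly A[1,1].

-4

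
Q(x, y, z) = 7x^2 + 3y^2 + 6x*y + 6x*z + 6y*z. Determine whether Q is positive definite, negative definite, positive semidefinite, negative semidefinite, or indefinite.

indefinite

Write A = [[7, 3, 3], [3, 3, 3], [3, 3, 0]].
Applying the same elementary operations to the rows and columns of A produces a congruent diagonal matrix with entries 7, 12/7, -3.
So there are 2 positive, 1 negative pivots.
Hence Q is indefinite.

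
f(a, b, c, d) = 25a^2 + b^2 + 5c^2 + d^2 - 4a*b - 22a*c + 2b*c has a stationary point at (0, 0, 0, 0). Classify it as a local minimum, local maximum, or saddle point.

local minimum

The Hessian at the origin is H = [[50, -4, -22, 0], [-4, 2, 2, 0], [-22, 2, 10, 0], [0, 0, 0, 2]].
Row-reducing H symmetrically gives the diagonal entries 50, 42/25, 2/7, 2.
So there are 4 positive pivots.
H is positive definite, so the origin is a strict local minimum.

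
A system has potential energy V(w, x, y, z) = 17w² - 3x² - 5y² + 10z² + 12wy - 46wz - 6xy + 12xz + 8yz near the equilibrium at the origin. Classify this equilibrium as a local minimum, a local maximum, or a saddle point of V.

The Hessian at the origin is H = [[34, 0, 12, -46], [0, -6, -6, 12], [12, -6, -10, 8], [-46, 12, 8, 20]].
Congruent diagonalization of H (simultaneous row and column reduction) yields pivots 34, -6, -140/17, -2/35.
Counting signs: 1 positive, 3 negative.
H is indefinite, so the origin is a saddle point.

saddle point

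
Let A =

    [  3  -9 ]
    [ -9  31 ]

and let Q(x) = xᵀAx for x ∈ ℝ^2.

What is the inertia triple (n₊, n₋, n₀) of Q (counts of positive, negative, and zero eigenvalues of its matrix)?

Applying the same elementary operations to the rows and columns of A produces a congruent diagonal matrix with entries 3, 4.
So there are 2 positive pivots.

(2, 0, 0)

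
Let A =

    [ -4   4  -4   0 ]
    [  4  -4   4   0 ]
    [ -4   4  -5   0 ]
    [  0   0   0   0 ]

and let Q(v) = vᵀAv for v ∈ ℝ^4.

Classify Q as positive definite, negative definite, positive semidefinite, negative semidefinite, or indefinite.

negative semidefinite

Applying the same elementary operations to the rows and columns of A produces a congruent diagonal matrix with entries -4, 0, -1, 0.
Counting signs: 2 negative, 2 zero.
Hence Q is negative semidefinite.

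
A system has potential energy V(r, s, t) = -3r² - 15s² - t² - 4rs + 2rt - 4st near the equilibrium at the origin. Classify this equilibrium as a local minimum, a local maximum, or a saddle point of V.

The Hessian at the origin is H = [[-6, -4, 2], [-4, -30, -4], [2, -4, -2]].
Congruent diagonalization of H (simultaneous row and column reduction) yields pivots -6, -82/3, -12/41.
Counting signs: 3 negative.
H is negative definite, so the origin is a strict local maximum.

local maximum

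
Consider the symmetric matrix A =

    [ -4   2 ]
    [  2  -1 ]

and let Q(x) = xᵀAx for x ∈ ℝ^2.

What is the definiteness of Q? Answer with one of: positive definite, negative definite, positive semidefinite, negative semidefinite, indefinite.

negative semidefinite

Row-reducing A symmetrically gives the diagonal entries -4, 0.
So there are 1 negative, 1 zero pivots.
Hence Q is negative semidefinite.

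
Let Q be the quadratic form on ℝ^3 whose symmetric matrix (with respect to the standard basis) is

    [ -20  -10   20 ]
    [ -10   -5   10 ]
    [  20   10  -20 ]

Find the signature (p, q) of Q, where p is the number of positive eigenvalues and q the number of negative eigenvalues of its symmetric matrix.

(0, 1)

Congruent diagonalization of A (simultaneous row and column reduction) yields pivots -20, 0, 0.
That gives 1 negative, 2 zero pivots.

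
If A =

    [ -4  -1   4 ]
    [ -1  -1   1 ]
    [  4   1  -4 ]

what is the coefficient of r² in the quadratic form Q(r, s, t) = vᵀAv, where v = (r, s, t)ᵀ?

-4

The coefficient of r² is the diagonal entry A[1,1] = -4.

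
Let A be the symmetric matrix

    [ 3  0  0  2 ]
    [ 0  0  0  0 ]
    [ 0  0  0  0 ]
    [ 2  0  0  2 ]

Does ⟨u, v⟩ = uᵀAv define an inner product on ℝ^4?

Row-reducing A symmetrically gives the diagonal entries 3, 0, 0, 2/3.
That gives 2 positive, 2 zero pivots.
Hence Q is positive semidefinite.
⟨·,·⟩ is an inner product exactly when A is positive definite.

no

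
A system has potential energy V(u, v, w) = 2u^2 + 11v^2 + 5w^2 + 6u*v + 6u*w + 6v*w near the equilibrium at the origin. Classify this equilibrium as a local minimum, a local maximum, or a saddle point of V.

local minimum

The Hessian at the origin is H = [[4, 6, 6], [6, 22, 6], [6, 6, 10]].
An LDLᵀ factorisation of H has diagonal entries 4, 13, 4/13.
That gives 3 positive pivots.
H is positive definite, so the origin is a strict local minimum.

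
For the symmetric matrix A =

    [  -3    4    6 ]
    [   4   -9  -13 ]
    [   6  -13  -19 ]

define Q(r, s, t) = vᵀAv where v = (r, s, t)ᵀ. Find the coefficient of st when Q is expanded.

The coefficient of st is A[2,3] + A[3,2] = 2·(-13) = -26.

-26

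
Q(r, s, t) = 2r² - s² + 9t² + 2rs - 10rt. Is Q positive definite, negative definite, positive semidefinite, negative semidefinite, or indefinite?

The symmetric matrix is A = [[2, 1, -5], [1, -1, 0], [-5, 0, 9]].
Applying the same elementary operations to the rows and columns of A produces a congruent diagonal matrix with entries 2, -3/2, 2/3.
That gives 2 positive, 1 negative pivots.
Hence Q is indefinite.

indefinite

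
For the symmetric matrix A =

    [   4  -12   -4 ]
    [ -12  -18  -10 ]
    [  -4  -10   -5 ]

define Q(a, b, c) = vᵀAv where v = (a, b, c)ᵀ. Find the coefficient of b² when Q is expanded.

The coefficient of b² is the diagonal entry A[2,2] = -18.

-18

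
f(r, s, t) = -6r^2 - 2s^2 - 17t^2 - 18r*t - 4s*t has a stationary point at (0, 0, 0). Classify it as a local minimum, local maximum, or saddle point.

The Hessian at the origin is H = [[-12, 0, -18], [0, -4, -4], [-18, -4, -34]].
An LDLᵀ factorisation of H has diagonal entries -12, -4, -3.
Counting signs: 3 negative.
H is negative definite, so the origin is a strict local maximum.

local maximum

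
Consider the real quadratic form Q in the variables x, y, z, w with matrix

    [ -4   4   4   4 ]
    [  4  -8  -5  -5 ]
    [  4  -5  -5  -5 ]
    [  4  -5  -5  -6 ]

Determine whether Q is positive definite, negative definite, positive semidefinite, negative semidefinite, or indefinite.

Applying the same elementary operations to the rows and columns of A produces a congruent diagonal matrix with entries -4, -4, -3/4, -1.
So there are 4 negative pivots.
Hence Q is negative definite.

negative definite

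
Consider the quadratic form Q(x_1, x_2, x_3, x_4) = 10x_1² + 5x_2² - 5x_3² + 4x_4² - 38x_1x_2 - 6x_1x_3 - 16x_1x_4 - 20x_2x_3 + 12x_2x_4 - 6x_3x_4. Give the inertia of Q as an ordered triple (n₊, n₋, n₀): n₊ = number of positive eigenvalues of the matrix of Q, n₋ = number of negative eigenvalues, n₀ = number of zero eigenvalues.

The associated matrix is A = [[10, -19, -3, -8], [-19, 5, -10, 6], [-3, -10, -5, -3], [-8, 6, -3, 4]].
Applying the same elementary operations to the rows and columns of A produces a congruent diagonal matrix with entries 10, -311/10, 630/311, 5/126.
Counting signs: 3 positive, 1 negative.

(3, 1, 0)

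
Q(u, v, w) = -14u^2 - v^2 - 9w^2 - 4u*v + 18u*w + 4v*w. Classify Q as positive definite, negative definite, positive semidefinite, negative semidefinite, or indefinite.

The symmetric matrix of Q is A = [[-14, -2, 9], [-2, -1, 2], [9, 2, -9]].
Leading principal minors: Δ_1 = -14, Δ_2 = 10, Δ_3 = -25.
The signs alternate starting with Δ_1 < 0, so by Sylvester's criterion Q is negative definite.

negative definite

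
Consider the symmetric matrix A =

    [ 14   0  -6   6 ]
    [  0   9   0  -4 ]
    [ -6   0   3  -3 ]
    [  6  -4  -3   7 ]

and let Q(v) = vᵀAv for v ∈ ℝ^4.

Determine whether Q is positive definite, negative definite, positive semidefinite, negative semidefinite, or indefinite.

positive definite

Congruent diagonalization of A (simultaneous row and column reduction) yields pivots 14, 9, 3/7, 20/9.
Counting signs: 4 positive.
Hence Q is positive definite.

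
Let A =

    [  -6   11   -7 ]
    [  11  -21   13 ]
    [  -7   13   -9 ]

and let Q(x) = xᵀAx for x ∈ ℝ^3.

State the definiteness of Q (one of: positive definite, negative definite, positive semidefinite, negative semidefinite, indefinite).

negative definite

Leading principal minors: Δ_1 = -6, Δ_2 = 5, Δ_3 = -4.
The signs alternate starting with Δ_1 < 0, so by Sylvester's criterion Q is negative definite.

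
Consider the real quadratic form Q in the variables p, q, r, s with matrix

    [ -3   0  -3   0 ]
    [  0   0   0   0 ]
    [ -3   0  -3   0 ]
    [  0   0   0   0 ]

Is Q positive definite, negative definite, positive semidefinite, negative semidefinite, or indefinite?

negative semidefinite

Symmetric row and column elimination reduces A to a congruent diagonal form with pivots -3, 0, 0, 0.
That gives 1 negative, 3 zero pivots.
Hence Q is negative semidefinite.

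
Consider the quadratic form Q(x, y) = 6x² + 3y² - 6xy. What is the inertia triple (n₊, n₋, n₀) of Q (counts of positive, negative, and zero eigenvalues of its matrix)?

(2, 0, 0)

Write A = [[6, -3], [-3, 3]].
An LDLᵀ factorisation of A has diagonal entries 6, 3/2.
Counting signs: 2 positive.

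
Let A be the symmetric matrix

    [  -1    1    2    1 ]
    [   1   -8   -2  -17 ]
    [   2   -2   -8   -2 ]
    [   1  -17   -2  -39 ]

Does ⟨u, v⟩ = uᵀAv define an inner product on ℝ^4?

no

Leading principal minors: Δ_1 = -1, Δ_2 = 7, Δ_3 = -28, Δ_4 = 40.
The signs alternate starting with Δ_1 < 0, so by Sylvester's criterion Q is negative definite.
⟨·,·⟩ is an inner product exactly when A is positive definite.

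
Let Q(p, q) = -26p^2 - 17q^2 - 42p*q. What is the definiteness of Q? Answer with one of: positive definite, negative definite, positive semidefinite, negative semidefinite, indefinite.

negative definite

The associated matrix is A = [[-26, -21], [-21, -17]].
Row-reducing A symmetrically gives the diagonal entries -26, -1/26.
So there are 2 negative pivots.
Hence Q is negative definite.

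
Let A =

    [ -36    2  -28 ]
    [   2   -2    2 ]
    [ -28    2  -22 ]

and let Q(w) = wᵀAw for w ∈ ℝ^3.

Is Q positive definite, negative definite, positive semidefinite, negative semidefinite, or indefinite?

negative definite

Row-reducing A symmetrically gives the diagonal entries -36, -17/9, -2/17.
Counting signs: 3 negative.
Hence Q is negative definite.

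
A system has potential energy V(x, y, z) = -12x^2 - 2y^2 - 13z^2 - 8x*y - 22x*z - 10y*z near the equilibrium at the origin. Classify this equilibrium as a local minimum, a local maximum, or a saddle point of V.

local maximum

The Hessian at the origin is H = [[-24, -8, -22], [-8, -4, -10], [-22, -10, -26]].
Congruent diagonalization of H (simultaneous row and column reduction) yields pivots -24, -4/3, -1/2.
So there are 3 negative pivots.
H is negative definite, so the origin is a strict local maximum.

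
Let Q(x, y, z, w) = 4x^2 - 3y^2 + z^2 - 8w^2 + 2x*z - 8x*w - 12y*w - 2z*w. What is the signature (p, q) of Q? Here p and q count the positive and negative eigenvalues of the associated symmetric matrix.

(2, 1)

The symmetric matrix is A = [[4, 0, 1, -4], [0, -3, 0, -6], [1, 0, 1, -1], [-4, -6, -1, -8]].
Congruent diagonalization of A (simultaneous row and column reduction) yields pivots 4, -3, 3/4, 0.
Counting signs: 2 positive, 1 negative, 1 zero.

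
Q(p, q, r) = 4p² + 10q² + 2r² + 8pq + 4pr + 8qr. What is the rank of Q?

3

The associated matrix is A = [[4, 4, 2], [4, 10, 4], [2, 4, 2]].
Row-reducing A symmetrically gives the diagonal entries 4, 6, 1/3.
Counting signs: 3 positive.
The rank is the number of nonzero pivots: 3.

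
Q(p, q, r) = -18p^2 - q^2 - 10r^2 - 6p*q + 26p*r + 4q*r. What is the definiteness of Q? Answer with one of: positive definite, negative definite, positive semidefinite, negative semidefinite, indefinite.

negative definite

The symmetric matrix of Q is A = [[-18, -3, 13], [-3, -1, 2], [13, 2, -10]].
Leading principal minors: Δ_1 = -18, Δ_2 = 9, Δ_3 = -5.
The signs alternate starting with Δ_1 < 0, so by Sylvester's criterion Q is negative definite.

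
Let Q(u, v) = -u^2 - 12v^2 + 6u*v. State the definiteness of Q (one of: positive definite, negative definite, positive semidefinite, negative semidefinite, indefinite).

Write A = [[-1, 3], [3, -12]].
Row-reducing A symmetrically gives the diagonal entries -1, -3.
Counting signs: 2 negative.
Hence Q is negative definite.

negative definite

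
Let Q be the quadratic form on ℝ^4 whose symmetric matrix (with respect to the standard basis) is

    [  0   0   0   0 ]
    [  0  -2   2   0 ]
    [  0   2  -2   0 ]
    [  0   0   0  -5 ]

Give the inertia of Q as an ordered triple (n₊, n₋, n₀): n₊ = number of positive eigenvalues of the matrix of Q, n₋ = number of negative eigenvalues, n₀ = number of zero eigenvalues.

Row-reducing A symmetrically gives the diagonal entries 0, -2, 0, -5.
That gives 2 negative, 2 zero pivots.

(0, 2, 2)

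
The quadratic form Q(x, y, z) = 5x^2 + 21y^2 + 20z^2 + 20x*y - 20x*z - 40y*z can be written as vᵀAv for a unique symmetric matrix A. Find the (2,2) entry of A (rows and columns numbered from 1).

21

The coefficient of y^2 in Q is 21, and that is exactly A[2,2].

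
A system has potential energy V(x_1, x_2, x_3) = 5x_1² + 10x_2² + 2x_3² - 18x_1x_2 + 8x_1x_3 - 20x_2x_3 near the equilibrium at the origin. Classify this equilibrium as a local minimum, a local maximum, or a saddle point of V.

saddle point

The Hessian at the origin is H = [[10, -18, 8], [-18, 20, -20], [8, -20, 4]].
Symmetric row and column elimination reduces H to a congruent diagonal form with pivots 10, -62/5, 4/31.
So there are 2 positive, 1 negative pivots.
H is indefinite, so the origin is a saddle point.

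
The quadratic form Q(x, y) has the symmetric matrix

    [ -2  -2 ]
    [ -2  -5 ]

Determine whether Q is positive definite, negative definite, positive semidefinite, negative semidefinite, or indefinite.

Leading principal minors: Δ_1 = -2, Δ_2 = 6.
The signs alternate starting with Δ_1 < 0, so by Sylvester's criterion Q is negative definite.

negative definite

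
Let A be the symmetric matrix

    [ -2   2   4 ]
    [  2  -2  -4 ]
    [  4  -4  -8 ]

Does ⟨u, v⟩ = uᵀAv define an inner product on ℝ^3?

no

Symmetric row and column elimination reduces A to a congruent diagonal form with pivots -2, 0, 0.
Counting signs: 1 negative, 2 zero.
Hence Q is negative semidefinite.
⟨·,·⟩ is an inner product exactly when A is positive definite.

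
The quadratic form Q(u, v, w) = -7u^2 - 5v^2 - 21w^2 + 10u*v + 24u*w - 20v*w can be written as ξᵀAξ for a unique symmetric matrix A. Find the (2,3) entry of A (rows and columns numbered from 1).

-10

The coefficient of v·w in Q is -20. For a symmetric A this equals A[2,3] + A[3,2] = 2·A[2,3].
So A[2,3] = -20/2 = -10.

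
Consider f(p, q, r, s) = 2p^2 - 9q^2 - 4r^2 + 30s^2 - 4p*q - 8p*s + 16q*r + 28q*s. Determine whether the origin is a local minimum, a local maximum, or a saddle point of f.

The Hessian at the origin is H = [[4, -4, 0, -8], [-4, -18, 16, 28], [0, 16, -8, 0], [-8, 28, 0, 60]].
Row-reducing H symmetrically gives the diagonal entries 4, -22, 40/11, 4.
So there are 3 positive, 1 negative pivots.
H is indefinite, so the origin is a saddle point.

saddle point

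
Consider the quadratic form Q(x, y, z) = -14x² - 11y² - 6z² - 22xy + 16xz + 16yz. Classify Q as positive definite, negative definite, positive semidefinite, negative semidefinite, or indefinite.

The symmetric matrix of Q is A = [[-14, -11, 8], [-11, -11, 8], [8, 8, -6]].
Leading principal minors: Δ_1 = -14, Δ_2 = 33, Δ_3 = -6.
The signs alternate starting with Δ_1 < 0, so by Sylvester's criterion Q is negative definite.

negative definite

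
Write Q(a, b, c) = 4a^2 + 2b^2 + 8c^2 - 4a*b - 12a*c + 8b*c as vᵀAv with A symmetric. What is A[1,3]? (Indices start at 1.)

-6

The coefficient of a·c in Q is -12. For a symmetric A this equals A[1,3] + A[3,1] = 2·A[1,3].
So A[1,3] = -12/2 = -6.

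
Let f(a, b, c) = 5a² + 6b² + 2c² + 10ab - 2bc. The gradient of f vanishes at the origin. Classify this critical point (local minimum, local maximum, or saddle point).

local minimum

The Hessian at the origin is H = [[10, 10, 0], [10, 12, -2], [0, -2, 4]].
Congruent diagonalization of H (simultaneous row and column reduction) yields pivots 10, 2, 2.
Counting signs: 3 positive.
H is positive definite, so the origin is a strict local minimum.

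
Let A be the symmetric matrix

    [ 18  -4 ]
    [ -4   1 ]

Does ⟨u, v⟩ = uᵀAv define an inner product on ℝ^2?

yes

Leading principal minors: Δ_1 = 18, Δ_2 = 2.
All leading principal minors are positive, so by Sylvester's criterion Q is positive definite.
⟨·,·⟩ is an inner product exactly when A is positive definite.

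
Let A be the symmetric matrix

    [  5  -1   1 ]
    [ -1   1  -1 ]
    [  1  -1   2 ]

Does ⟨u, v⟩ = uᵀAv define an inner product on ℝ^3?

Leading principal minors: Δ_1 = 5, Δ_2 = 4, Δ_3 = 4.
All leading principal minors are positive, so by Sylvester's criterion Q is positive definite.
⟨·,·⟩ is an inner product exactly when A is positive definite.

yes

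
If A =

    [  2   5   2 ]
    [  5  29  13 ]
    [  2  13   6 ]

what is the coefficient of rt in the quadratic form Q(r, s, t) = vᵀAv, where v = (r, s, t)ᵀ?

4

The coefficient of rt is A[1,3] + A[3,1] = 2·2 = 4.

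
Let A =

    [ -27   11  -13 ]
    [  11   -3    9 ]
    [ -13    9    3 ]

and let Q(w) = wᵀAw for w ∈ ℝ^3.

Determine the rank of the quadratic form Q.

2

Symmetric row and column elimination reduces A to a congruent diagonal form with pivots -27, 40/27, 0.
So there are 1 positive, 1 negative, 1 zero pivots.
The rank is the number of nonzero pivots: 2.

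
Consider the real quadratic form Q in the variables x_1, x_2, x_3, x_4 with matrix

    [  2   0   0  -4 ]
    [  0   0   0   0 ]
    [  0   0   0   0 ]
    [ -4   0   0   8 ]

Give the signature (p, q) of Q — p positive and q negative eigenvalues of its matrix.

Congruent diagonalization of A (simultaneous row and column reduction) yields pivots 2, 0, 0, 0.
Counting signs: 1 positive, 3 zero.

(1, 0)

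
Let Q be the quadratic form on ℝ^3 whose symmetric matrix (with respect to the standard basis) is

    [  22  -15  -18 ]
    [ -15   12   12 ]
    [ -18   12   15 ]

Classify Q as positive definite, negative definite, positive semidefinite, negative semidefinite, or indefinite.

positive definite

Leading principal minors: Δ_1 = 22, Δ_2 = 39, Δ_3 = 9.
All leading principal minors are positive, so by Sylvester's criterion Q is positive definite.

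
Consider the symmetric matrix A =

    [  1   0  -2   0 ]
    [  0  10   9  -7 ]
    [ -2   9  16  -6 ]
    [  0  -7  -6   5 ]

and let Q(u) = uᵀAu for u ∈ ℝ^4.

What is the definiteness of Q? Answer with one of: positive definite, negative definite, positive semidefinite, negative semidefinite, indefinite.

positive definite

Leading principal minors: Δ_1 = 1, Δ_2 = 10, Δ_3 = 39, Δ_4 = 3.
All leading principal minors are positive, so by Sylvester's criterion Q is positive definite.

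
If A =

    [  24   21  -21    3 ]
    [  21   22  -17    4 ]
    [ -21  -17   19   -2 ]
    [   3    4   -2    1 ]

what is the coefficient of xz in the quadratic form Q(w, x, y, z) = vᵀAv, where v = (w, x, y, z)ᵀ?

The coefficient of xz is A[2,4] + A[4,2] = 2·4 = 8.

8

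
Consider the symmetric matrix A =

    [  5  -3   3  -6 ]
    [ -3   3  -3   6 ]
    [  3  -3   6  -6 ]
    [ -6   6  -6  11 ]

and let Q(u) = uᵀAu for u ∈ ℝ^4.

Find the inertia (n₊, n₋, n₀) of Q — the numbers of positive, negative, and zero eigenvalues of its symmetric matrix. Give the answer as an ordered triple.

Congruent diagonalization of A (simultaneous row and column reduction) yields pivots 5, 6/5, 3, -1.
So there are 3 positive, 1 negative pivots.

(3, 1, 0)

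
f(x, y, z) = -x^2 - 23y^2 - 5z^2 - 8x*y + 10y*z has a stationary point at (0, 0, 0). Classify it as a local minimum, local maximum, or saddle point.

local maximum

The Hessian at the origin is H = [[-2, -8, 0], [-8, -46, 10], [0, 10, -10]].
Row-reducing H symmetrically gives the diagonal entries -2, -14, -20/7.
Counting signs: 3 negative.
H is negative definite, so the origin is a strict local maximum.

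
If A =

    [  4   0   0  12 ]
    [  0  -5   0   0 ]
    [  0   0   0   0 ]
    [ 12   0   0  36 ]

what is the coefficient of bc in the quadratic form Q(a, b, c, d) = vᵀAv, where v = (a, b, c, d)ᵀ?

0

The coefficient of bc is A[2,3] + A[3,2] = 2·0 = 0.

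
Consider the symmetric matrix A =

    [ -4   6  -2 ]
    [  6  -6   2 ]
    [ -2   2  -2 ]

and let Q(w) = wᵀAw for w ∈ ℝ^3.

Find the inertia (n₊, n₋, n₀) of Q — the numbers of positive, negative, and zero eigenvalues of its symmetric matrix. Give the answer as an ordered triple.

(1, 2, 0)

An LDLᵀ factorisation of A has diagonal entries -4, 3, -4/3.
That gives 1 positive, 2 negative pivots.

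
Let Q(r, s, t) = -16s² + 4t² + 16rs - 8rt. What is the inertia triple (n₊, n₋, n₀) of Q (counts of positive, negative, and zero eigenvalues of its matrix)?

The symmetric matrix is A = [[0, 8, -4], [8, -16, 0], [-4, 0, 4]].
By Sylvester's law of inertia any congruent diagonalization of A has 1 positive, 1 negative and 1 zero entries.

(1, 1, 1)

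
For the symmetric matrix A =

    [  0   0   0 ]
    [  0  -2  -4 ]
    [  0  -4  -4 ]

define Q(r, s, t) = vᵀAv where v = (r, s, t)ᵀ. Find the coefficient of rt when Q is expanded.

The coefficient of rt is A[1,3] + A[3,1] = 2·0 = 0.

0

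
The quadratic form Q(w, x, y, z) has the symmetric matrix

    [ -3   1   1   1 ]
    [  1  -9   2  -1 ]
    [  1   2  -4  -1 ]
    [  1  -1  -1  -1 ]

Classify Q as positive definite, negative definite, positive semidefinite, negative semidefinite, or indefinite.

negative definite

Leading principal minors: Δ_1 = -3, Δ_2 = 26, Δ_3 = -79, Δ_4 = 30.
The signs alternate starting with Δ_1 < 0, so by Sylvester's criterion Q is negative definite.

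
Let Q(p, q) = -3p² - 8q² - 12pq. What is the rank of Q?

The symmetric matrix is A = [[-3, -6], [-6, -8]].
Applying the same elementary operations to the rows and columns of A produces a congruent diagonal matrix with entries -3, 4.
That gives 1 positive, 1 negative pivots.
The rank is the number of nonzero pivots: 2.

2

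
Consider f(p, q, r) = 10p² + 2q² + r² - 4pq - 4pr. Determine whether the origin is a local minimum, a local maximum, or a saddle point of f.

local minimum

The Hessian at the origin is H = [[20, -4, -4], [-4, 4, 0], [-4, 0, 2]].
Applying the same elementary operations to the rows and columns of H produces a congruent diagonal matrix with entries 20, 16/5, 1.
Counting signs: 3 positive.
H is positive definite, so the origin is a strict local minimum.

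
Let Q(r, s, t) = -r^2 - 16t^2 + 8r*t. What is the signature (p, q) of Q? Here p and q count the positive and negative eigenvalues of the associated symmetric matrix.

(0, 1)

Write A = [[-1, 0, 4], [0, 0, 0], [4, 0, -16]].
Symmetric row and column elimination reduces A to a congruent diagonal form with pivots -1, 0, 0.
Counting signs: 1 negative, 2 zero.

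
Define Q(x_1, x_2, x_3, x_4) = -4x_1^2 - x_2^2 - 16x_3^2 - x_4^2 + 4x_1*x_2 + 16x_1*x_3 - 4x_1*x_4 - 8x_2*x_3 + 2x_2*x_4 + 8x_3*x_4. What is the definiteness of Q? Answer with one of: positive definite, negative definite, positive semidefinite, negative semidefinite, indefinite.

The associated matrix is A = [[-4, 2, 8, -2], [2, -1, -4, 1], [8, -4, -16, 4], [-2, 1, 4, -1]].
Applying the same elementary operations to the rows and columns of A produces a congruent diagonal matrix with entries -4, 0, 0, 0.
Counting signs: 1 negative, 3 zero.
Hence Q is negative semidefinite.

negative semidefinite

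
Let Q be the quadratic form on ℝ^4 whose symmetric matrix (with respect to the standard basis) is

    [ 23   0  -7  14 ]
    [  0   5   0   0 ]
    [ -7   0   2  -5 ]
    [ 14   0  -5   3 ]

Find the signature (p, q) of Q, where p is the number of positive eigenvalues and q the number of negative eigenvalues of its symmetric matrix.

(2, 2)

Applying the same elementary operations to the rows and columns of A produces a congruent diagonal matrix with entries 23, 5, -3/23, -4/3.
That gives 2 positive, 2 negative pivots.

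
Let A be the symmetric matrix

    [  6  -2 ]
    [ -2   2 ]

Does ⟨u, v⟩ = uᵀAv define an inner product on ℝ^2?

yes

Leading principal minors: Δ_1 = 6, Δ_2 = 8.
All leading principal minors are positive, so by Sylvester's criterion Q is positive definite.
⟨·,·⟩ is an inner product exactly when A is positive definite.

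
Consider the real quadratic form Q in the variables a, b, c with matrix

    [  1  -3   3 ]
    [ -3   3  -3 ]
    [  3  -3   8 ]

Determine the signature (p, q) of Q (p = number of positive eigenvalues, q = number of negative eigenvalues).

Applying the same elementary operations to the rows and columns of A produces a congruent diagonal matrix with entries 1, -6, 5.
Counting signs: 2 positive, 1 negative.

(2, 1)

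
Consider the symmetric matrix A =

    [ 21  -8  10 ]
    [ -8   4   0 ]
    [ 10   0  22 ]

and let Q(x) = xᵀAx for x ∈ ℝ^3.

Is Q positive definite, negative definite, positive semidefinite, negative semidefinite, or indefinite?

positive definite

Leading principal minors: Δ_1 = 21, Δ_2 = 20, Δ_3 = 40.
All leading principal minors are positive, so by Sylvester's criterion Q is positive definite.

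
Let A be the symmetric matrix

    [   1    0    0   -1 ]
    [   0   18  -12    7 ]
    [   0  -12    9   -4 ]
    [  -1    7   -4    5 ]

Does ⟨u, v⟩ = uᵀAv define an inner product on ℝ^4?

yes

Row-reducing A symmetrically gives the diagonal entries 1, 18, 1, 5/6.
That gives 4 positive pivots.
Hence Q is positive definite.
⟨·,·⟩ is an inner product exactly when A is positive definite.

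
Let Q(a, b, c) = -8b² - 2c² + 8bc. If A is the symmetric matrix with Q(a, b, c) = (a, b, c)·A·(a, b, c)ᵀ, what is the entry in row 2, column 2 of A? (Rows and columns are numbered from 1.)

-8

The coefficient of b² in Q is -8, and that is exactly A[2,2].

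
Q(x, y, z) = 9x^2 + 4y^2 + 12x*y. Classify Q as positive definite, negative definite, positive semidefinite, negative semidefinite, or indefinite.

positive semidefinite

Write A = [[9, 6, 0], [6, 4, 0], [0, 0, 0]].
Symmetric row and column elimination reduces A to a congruent diagonal form with pivots 9, 0, 0.
Counting signs: 1 positive, 2 zero.
Hence Q is positive semidefinite.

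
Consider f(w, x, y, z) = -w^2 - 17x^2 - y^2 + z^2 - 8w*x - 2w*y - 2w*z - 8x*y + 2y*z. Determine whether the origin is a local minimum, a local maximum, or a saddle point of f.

saddle point

The Hessian at the origin is H = [[-2, -8, -2, -2], [-8, -34, -8, 0], [-2, -8, -2, 2], [-2, 0, 2, 2]].
H is indefinite, so the origin is a saddle point.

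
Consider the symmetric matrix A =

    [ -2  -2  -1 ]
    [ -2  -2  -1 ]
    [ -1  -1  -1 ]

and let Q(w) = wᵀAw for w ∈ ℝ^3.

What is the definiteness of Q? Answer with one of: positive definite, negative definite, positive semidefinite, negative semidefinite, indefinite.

Symmetric row and column elimination reduces A to a congruent diagonal form with pivots -2, 0, -1/2.
That gives 2 negative, 1 zero pivots.
Hence Q is negative semidefinite.

negative semidefinite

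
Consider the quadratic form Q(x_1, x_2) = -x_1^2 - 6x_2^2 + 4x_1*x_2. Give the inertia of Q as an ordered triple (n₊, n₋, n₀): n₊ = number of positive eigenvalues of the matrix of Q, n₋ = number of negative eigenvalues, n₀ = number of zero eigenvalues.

(0, 2, 0)

Write A = [[-1, 2], [2, -6]].
Symmetric row and column elimination reduces A to a congruent diagonal form with pivots -1, -2.
That gives 2 negative pivots.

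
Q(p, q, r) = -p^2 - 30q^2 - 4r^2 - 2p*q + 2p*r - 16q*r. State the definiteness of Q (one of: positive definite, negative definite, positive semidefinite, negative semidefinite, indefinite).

The symmetric matrix of Q is A = [[-1, -1, 1], [-1, -30, -8], [1, -8, -4]].
Leading principal minors: Δ_1 = -1, Δ_2 = 29, Δ_3 = -6.
The signs alternate starting with Δ_1 < 0, so by Sylvester's criterion Q is negative definite.

negative definite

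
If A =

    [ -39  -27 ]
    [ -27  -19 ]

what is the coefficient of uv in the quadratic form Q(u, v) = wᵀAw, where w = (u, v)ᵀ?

The coefficient of uv is A[1,2] + A[2,1] = 2·(-27) = -54.

-54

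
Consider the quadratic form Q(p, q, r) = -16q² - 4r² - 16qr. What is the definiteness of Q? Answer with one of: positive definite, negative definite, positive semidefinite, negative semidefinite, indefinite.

The associated matrix is A = [[0, 0, 0], [0, -16, -8], [0, -8, -4]].
Congruent diagonalization of A (simultaneous row and column reduction) yields pivots 0, -16, 0.
That gives 1 negative, 2 zero pivots.
Hence Q is negative semidefinite.

negative semidefinite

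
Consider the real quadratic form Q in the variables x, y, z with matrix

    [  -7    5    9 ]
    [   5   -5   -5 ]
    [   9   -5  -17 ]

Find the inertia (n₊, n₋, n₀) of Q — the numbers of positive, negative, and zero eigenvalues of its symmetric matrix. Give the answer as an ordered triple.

Applying the same elementary operations to the rows and columns of A produces a congruent diagonal matrix with entries -7, -10/7, -4.
That gives 3 negative pivots.

(0, 3, 0)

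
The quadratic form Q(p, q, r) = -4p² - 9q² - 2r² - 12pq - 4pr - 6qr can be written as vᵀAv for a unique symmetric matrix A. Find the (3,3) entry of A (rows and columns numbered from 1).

The coefficient of r² in Q is -2, and that is exactly A[3,3].

-2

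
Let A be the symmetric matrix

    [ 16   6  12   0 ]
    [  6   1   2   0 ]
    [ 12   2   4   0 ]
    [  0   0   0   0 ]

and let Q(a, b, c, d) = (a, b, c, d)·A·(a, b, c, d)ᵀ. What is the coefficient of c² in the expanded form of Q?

4

The coefficient of c² is the diagonal entry A[3,3] = 4.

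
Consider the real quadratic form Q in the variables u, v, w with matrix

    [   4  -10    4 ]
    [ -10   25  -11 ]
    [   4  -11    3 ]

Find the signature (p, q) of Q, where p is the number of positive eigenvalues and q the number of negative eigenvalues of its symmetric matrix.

(2, 1)

By Sylvester's law of inertia any congruent diagonalization of A has 2 positive, 1 negative and 0 zero entries.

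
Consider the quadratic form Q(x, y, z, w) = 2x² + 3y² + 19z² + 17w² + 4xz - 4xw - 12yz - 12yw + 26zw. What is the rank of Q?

4

The symmetric matrix is A = [[2, 0, 2, -2], [0, 3, -6, -6], [2, -6, 19, 13], [-2, -6, 13, 17]].
Symmetric row and column elimination reduces A to a congruent diagonal form with pivots 2, 3, 5, 6/5.
That gives 4 positive pivots.
The rank is the number of nonzero pivots: 4.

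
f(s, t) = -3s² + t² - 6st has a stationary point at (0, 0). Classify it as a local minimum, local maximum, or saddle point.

saddle point

The Hessian at the origin is H = [[-6, -6], [-6, 2]].
det H = -6·2 − (-6)² = -48 < 0, so H is indefinite.
Therefore the origin is a saddle point.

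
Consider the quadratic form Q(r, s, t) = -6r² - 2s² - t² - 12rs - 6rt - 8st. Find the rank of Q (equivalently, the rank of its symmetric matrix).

Write A = [[-6, -6, -3], [-6, -2, -4], [-3, -4, -1]].
An LDLᵀ factorisation of A has diagonal entries -6, 4, 1/4.
So there are 2 positive, 1 negative pivots.
The rank is the number of nonzero pivots: 3.

3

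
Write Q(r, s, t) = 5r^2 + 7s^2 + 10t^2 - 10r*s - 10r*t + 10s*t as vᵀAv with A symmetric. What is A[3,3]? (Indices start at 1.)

The coefficient of t^2 in Q is 10, and that is exactly A[3,3].

10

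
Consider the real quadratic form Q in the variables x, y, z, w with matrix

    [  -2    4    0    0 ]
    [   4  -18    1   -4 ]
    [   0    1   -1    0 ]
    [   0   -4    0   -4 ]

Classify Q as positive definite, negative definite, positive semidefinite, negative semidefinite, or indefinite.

negative definite

Leading principal minors: Δ_1 = -2, Δ_2 = 20, Δ_3 = -18, Δ_4 = 40.
The signs alternate starting with Δ_1 < 0, so by Sylvester's criterion Q is negative definite.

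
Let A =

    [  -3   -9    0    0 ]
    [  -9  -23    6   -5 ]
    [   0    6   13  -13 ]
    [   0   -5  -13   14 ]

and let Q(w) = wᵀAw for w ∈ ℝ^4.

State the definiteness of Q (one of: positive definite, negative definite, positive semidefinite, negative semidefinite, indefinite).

Congruent diagonalization of A (simultaneous row and column reduction) yields pivots -3, 4, 4, 3/16.
That gives 3 positive, 1 negative pivots.
Hence Q is indefinite.

indefinite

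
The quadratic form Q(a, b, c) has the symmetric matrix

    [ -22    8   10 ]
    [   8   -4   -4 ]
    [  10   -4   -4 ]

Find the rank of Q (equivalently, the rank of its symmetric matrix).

Congruent diagonalization of A (simultaneous row and column reduction) yields pivots -22, -12/11, 2/3.
So there are 1 positive, 2 negative pivots.
The rank is the number of nonzero pivots: 3.

3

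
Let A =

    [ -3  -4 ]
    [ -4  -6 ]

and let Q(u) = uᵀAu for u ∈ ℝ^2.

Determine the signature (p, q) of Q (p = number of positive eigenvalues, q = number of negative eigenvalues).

Applying the same elementary operations to the rows and columns of A produces a congruent diagonal matrix with entries -3, -2/3.
That gives 2 negative pivots.

(0, 2)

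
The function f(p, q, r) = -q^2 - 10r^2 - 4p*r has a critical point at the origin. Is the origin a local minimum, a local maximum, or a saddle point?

saddle point

The Hessian at the origin is H = [[0, 0, -4], [0, -2, 0], [-4, 0, -20]].
H is indefinite, so the origin is a saddle point.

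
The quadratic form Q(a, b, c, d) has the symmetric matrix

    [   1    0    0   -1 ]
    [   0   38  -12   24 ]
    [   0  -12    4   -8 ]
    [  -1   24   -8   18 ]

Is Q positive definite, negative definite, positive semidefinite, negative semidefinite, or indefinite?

positive definite

An LDLᵀ factorisation of A has diagonal entries 1, 38, 4/19, 1.
So there are 4 positive pivots.
Hence Q is positive definite.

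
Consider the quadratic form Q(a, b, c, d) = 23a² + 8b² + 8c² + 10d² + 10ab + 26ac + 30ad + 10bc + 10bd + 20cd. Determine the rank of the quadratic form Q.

Write A = [[23, 5, 13, 15], [5, 8, 5, 5], [13, 5, 8, 10], [15, 5, 10, 10]].
Row-reducing A symmetrically gives the diagonal entries 23, 159/23, -5/159, 30.
That gives 3 positive, 1 negative pivots.
The rank is the number of nonzero pivots: 4.

4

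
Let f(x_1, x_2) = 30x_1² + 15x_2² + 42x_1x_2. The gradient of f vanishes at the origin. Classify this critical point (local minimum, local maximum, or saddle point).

The Hessian at the origin is H = [[60, 42], [42, 30]].
det H = 60·30 − (42)² = 36 > 0 and H[1,1] = 60 > 0, so H is positive definite.
Therefore the origin is a local minimum.

local minimum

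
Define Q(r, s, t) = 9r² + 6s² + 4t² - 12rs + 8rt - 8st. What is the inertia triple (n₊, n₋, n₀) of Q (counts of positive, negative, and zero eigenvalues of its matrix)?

The associated matrix is A = [[9, -6, 4], [-6, 6, -4], [4, -4, 4]].
An LDLᵀ factorisation of A has diagonal entries 9, 2, 4/3.
So there are 3 positive pivots.

(3, 0, 0)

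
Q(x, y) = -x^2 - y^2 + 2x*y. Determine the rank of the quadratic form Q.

1

Write A = [[-1, 1], [1, -1]].
Symmetric row and column elimination reduces A to a congruent diagonal form with pivots -1, 0.
So there are 1 negative, 1 zero pivots.
The rank is the number of nonzero pivots: 1.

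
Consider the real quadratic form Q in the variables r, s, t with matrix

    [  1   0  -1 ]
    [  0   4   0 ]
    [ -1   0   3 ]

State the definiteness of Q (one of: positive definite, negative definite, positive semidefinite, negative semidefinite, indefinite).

positive definite

Congruent diagonalization of A (simultaneous row and column reduction) yields pivots 1, 4, 2.
Counting signs: 3 positive.
Hence Q is positive definite.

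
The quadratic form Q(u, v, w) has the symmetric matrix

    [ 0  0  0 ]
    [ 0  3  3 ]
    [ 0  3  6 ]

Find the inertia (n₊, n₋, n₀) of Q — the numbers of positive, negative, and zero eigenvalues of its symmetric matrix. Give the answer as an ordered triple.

Symmetric row and column elimination reduces A to a congruent diagonal form with pivots 0, 3, 3.
That gives 2 positive, 1 zero pivots.

(2, 0, 1)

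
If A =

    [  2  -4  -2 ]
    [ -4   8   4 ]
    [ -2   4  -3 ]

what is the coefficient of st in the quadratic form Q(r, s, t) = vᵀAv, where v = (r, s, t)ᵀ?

The coefficient of st is A[2,3] + A[3,2] = 2·4 = 8.

8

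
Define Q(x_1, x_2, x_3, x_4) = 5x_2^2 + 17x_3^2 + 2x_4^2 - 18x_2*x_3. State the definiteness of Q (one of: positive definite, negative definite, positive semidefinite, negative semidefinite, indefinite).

Write A = [[0, 0, 0, 0], [0, 5, -9, 0], [0, -9, 17, 0], [0, 0, 0, 2]].
Applying the same elementary operations to the rows and columns of A produces a congruent diagonal matrix with entries 0, 5, 4/5, 2.
That gives 3 positive, 1 zero pivots.
Hence Q is positive semidefinite.

positive semidefinite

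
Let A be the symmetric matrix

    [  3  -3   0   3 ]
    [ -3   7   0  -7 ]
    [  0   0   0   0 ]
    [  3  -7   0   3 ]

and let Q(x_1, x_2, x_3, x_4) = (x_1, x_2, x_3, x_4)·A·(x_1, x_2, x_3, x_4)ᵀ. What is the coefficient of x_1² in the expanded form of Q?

3

The coefficient of x_1² is the diagonal entry A[1,1] = 3.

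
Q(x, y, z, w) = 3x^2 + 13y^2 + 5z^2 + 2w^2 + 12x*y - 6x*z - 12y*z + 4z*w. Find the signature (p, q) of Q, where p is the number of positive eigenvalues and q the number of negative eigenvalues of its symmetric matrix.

(3, 0)

The associated matrix is A = [[3, 6, -3, 0], [6, 13, -6, 0], [-3, -6, 5, 2], [0, 0, 2, 2]].
Symmetric row and column elimination reduces A to a congruent diagonal form with pivots 3, 1, 2, 0.
So there are 3 positive, 1 zero pivots.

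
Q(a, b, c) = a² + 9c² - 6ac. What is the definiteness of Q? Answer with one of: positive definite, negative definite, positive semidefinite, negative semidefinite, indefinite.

The associated matrix is A = [[1, 0, -3], [0, 0, 0], [-3, 0, 9]].
Symmetric row and column elimination reduces A to a congruent diagonal form with pivots 1, 0, 0.
Counting signs: 1 positive, 2 zero.
Hence Q is positive semidefinite.

positive semidefinite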